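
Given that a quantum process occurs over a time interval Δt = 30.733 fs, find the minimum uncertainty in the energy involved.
10.709 meV

Using the energy-time uncertainty principle:
ΔEΔt ≥ ℏ/2

The minimum uncertainty in energy is:
ΔE_min = ℏ/(2Δt)
ΔE_min = (1.055e-34 J·s) / (2 × 3.073e-14 s)
ΔE_min = 1.716e-21 J = 10.709 meV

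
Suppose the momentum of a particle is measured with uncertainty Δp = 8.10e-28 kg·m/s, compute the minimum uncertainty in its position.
65.097 nm

Using the Heisenberg uncertainty principle:
ΔxΔp ≥ ℏ/2

The minimum uncertainty in position is:
Δx_min = ℏ/(2Δp)
Δx_min = (1.055e-34 J·s) / (2 × 8.100e-28 kg·m/s)
Δx_min = 6.510e-08 m = 65.097 nm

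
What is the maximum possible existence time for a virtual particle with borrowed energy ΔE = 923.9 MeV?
3.562 × 10^-25 s

Using the energy-time uncertainty principle:
ΔEΔt ≥ ℏ/2

For a virtual particle borrowing energy ΔE, the maximum lifetime is:
Δt_max = ℏ/(2ΔE)

Converting energy:
ΔE = 923.9 MeV = 1.480e-10 J

Δt_max = (1.055e-34 J·s) / (2 × 1.480e-10 J)
Δt_max = 3.562e-25 s = 3.562 × 10^-25 s

Virtual particles with higher borrowed energy exist for shorter times.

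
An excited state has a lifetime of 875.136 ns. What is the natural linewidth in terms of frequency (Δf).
90.932 kHz

Using the energy-time uncertainty principle and E = hf:
ΔEΔt ≥ ℏ/2
hΔf·Δt ≥ ℏ/2

The minimum frequency uncertainty is:
Δf = ℏ/(2hτ) = 1/(4πτ)
Δf = 1/(4π × 8.751e-07 s)
Δf = 9.093e+04 Hz = 90.932 kHz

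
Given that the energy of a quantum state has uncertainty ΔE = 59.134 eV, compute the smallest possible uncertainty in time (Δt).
5.565 as

Using the energy-time uncertainty principle:
ΔEΔt ≥ ℏ/2

The minimum uncertainty in time is:
Δt_min = ℏ/(2ΔE)
Δt_min = (1.055e-34 J·s) / (2 × 9.474e-18 J)
Δt_min = 5.565e-18 s = 5.565 as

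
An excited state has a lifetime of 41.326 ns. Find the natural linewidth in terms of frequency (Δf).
1.926 MHz

Using the energy-time uncertainty principle and E = hf:
ΔEΔt ≥ ℏ/2
hΔf·Δt ≥ ℏ/2

The minimum frequency uncertainty is:
Δf = ℏ/(2hτ) = 1/(4πτ)
Δf = 1/(4π × 4.133e-08 s)
Δf = 1.926e+06 Hz = 1.926 MHz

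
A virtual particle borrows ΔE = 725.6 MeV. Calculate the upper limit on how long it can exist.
4.536 × 10^-25 s

Using the energy-time uncertainty principle:
ΔEΔt ≥ ℏ/2

For a virtual particle borrowing energy ΔE, the maximum lifetime is:
Δt_max = ℏ/(2ΔE)

Converting energy:
ΔE = 725.6 MeV = 1.163e-10 J

Δt_max = (1.055e-34 J·s) / (2 × 1.163e-10 J)
Δt_max = 4.536e-25 s = 4.536 × 10^-25 s

Virtual particles with higher borrowed energy exist for shorter times.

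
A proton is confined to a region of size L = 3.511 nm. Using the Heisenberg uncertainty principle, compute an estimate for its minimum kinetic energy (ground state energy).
420.816 neV

Using the uncertainty principle to estimate ground state energy:

1. The position uncertainty is approximately the confinement size:
   Δx ≈ L = 3.511e-09 m

2. From ΔxΔp ≥ ℏ/2, the minimum momentum uncertainty is:
   Δp ≈ ℏ/(2L) = 1.502e-26 kg·m/s

3. The kinetic energy is approximately:
   KE ≈ (Δp)²/(2m) = (1.502e-26)²/(2 × 1.673e-27 kg)
   KE ≈ 6.742e-26 J = 420.816 neV

This is an order-of-magnitude estimate of the ground state energy.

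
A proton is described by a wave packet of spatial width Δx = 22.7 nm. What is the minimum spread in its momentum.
2.323 × 10^-27 kg·m/s

For a wave packet, the spatial width Δx and momentum spread Δp are related by the uncertainty principle:
ΔxΔp ≥ ℏ/2

The minimum momentum spread is:
Δp_min = ℏ/(2Δx)
Δp_min = (1.055e-34 J·s) / (2 × 2.270e-08 m)
Δp_min = 2.323e-27 kg·m/s

A wave packet cannot have both a well-defined position and well-defined momentum.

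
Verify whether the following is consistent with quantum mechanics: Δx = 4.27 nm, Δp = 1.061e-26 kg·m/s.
No, it violates the uncertainty principle (impossible measurement).

Calculate the product ΔxΔp:
ΔxΔp = (4.270e-09 m) × (1.061e-26 kg·m/s)
ΔxΔp = 4.530e-35 J·s

Compare to the minimum allowed value ℏ/2:
ℏ/2 = 5.273e-35 J·s

Since ΔxΔp = 4.530e-35 J·s < 5.273e-35 J·s = ℏ/2,
the measurement violates the uncertainty principle.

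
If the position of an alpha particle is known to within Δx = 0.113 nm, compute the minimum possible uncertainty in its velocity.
70.226 m/s

Using the Heisenberg uncertainty principle and Δp = mΔv:
ΔxΔp ≥ ℏ/2
Δx(mΔv) ≥ ℏ/2

The minimum uncertainty in velocity is:
Δv_min = ℏ/(2mΔx)
Δv_min = (1.055e-34 J·s) / (2 × 6.645e-27 kg × 1.130e-10 m)
Δv_min = 7.023e+01 m/s = 70.226 m/s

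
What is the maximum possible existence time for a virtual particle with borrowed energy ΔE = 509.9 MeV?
6.454 × 10^-25 s

Using the energy-time uncertainty principle:
ΔEΔt ≥ ℏ/2

For a virtual particle borrowing energy ΔE, the maximum lifetime is:
Δt_max = ℏ/(2ΔE)

Converting energy:
ΔE = 509.9 MeV = 8.169e-11 J

Δt_max = (1.055e-34 J·s) / (2 × 8.169e-11 J)
Δt_max = 6.454e-25 s = 6.454 × 10^-25 s

Virtual particles with higher borrowed energy exist for shorter times.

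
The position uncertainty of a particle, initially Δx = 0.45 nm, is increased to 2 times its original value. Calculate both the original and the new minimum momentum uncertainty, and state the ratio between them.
Original Δp_min = 1.172 × 10^-25 kg·m/s; new Δp'_min = 5.859 × 10^-26 kg·m/s; ratio Δp'_min/Δp_min = 1/2.

From the uncertainty principle ΔxΔp ≥ ℏ/2, the minimum momentum uncertainty is Δp_min = ℏ/(2Δx).

Original (Δx = 0.45 nm = 4.500e-10 m):
Δp_min = (1.055e-34 J·s)/(2 × 4.500e-10 m) = 1.172e-25 kg·m/s

When Δx → 2Δx:
Δp'_min = ℏ/(2 × 2Δx) = (1/2) × ℏ/(2Δx) = (1/2) × Δp_min
Δp'_min = 1/2 × 1.172e-25 kg·m/s = 5.859e-26 kg·m/s

Since Δp_min ∝ 1/Δx, when Δx is increased to 2 times its original value, Δp_min decreases to 1/2 of its original value.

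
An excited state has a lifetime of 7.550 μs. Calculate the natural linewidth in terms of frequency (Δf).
10.540 kHz

Using the energy-time uncertainty principle and E = hf:
ΔEΔt ≥ ℏ/2
hΔf·Δt ≥ ℏ/2

The minimum frequency uncertainty is:
Δf = ℏ/(2hτ) = 1/(4πτ)
Δf = 1/(4π × 7.550e-06 s)
Δf = 1.054e+04 Hz = 10.540 kHz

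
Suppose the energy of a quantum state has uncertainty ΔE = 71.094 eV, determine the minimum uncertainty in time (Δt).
4.629 as

Using the energy-time uncertainty principle:
ΔEΔt ≥ ℏ/2

The minimum uncertainty in time is:
Δt_min = ℏ/(2ΔE)
Δt_min = (1.055e-34 J·s) / (2 × 1.139e-17 J)
Δt_min = 4.629e-18 s = 4.629 as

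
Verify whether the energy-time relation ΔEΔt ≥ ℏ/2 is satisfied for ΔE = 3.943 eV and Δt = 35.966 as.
No, it violates the uncertainty relation.

Calculate the product ΔEΔt:
ΔE = 3.943 eV = 6.317e-19 J
ΔEΔt = (6.317e-19 J) × (3.597e-17 s)
ΔEΔt = 2.272e-35 J·s

Compare to the minimum allowed value ℏ/2:
ℏ/2 = 5.273e-35 J·s

Since ΔEΔt = 2.272e-35 J·s < 5.273e-35 J·s = ℏ/2,
this violates the uncertainty relation.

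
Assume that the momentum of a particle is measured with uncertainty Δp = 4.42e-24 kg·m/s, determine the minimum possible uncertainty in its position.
11.930 pm

Using the Heisenberg uncertainty principle:
ΔxΔp ≥ ℏ/2

The minimum uncertainty in position is:
Δx_min = ℏ/(2Δp)
Δx_min = (1.055e-34 J·s) / (2 × 4.420e-24 kg·m/s)
Δx_min = 1.193e-11 m = 11.930 pm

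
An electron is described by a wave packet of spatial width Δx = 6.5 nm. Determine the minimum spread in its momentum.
8.112 × 10^-27 kg·m/s

For a wave packet, the spatial width Δx and momentum spread Δp are related by the uncertainty principle:
ΔxΔp ≥ ℏ/2

The minimum momentum spread is:
Δp_min = ℏ/(2Δx)
Δp_min = (1.055e-34 J·s) / (2 × 6.500e-09 m)
Δp_min = 8.112e-27 kg·m/s

A wave packet cannot have both a well-defined position and well-defined momentum.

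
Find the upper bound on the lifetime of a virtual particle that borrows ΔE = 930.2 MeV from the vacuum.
3.538 × 10^-25 s

Using the energy-time uncertainty principle:
ΔEΔt ≥ ℏ/2

For a virtual particle borrowing energy ΔE, the maximum lifetime is:
Δt_max = ℏ/(2ΔE)

Converting energy:
ΔE = 930.2 MeV = 1.490e-10 J

Δt_max = (1.055e-34 J·s) / (2 × 1.490e-10 J)
Δt_max = 3.538e-25 s = 3.538 × 10^-25 s

Virtual particles with higher borrowed energy exist for shorter times.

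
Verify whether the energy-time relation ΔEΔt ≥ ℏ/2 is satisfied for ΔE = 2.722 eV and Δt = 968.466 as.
Yes, it satisfies the uncertainty relation.

Calculate the product ΔEΔt:
ΔE = 2.722 eV = 4.361e-19 J
ΔEΔt = (4.361e-19 J) × (9.685e-16 s)
ΔEΔt = 4.224e-34 J·s

Compare to the minimum allowed value ℏ/2:
ℏ/2 = 5.273e-35 J·s

Since ΔEΔt = 4.224e-34 J·s ≥ 5.273e-35 J·s = ℏ/2,
this satisfies the uncertainty relation.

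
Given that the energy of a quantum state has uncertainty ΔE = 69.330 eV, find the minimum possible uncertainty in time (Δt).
4.747 as

Using the energy-time uncertainty principle:
ΔEΔt ≥ ℏ/2

The minimum uncertainty in time is:
Δt_min = ℏ/(2ΔE)
Δt_min = (1.055e-34 J·s) / (2 × 1.111e-17 J)
Δt_min = 4.747e-18 s = 4.747 as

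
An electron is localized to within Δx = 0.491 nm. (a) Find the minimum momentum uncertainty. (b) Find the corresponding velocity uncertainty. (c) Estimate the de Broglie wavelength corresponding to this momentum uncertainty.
(a) Δp_min = 1.074 × 10^-25 kg·m/s
(b) Δv_min = 117.890 km/s
(c) λ_dB = 6.170 nm

Step-by-step:

(a) From the uncertainty principle:
Δp_min = ℏ/(2Δx) = (1.055e-34 J·s)/(2 × 4.910e-10 m) = 1.074e-25 kg·m/s

(b) The velocity uncertainty:
Δv = Δp/m = (1.074e-25 kg·m/s)/(9.109e-31 kg) = 1.179e+05 m/s = 117.890 km/s

(c) The de Broglie wavelength for this momentum:
λ = h/p = (6.626e-34 J·s)/(1.074e-25 kg·m/s) = 6.170e-09 m = 6.170 nm

Note: The de Broglie wavelength is comparable to the localization size, as expected from wave-particle duality.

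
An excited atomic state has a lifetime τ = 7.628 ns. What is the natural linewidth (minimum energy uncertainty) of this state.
43.144 neV

Using the energy-time uncertainty principle:
ΔEΔt ≥ ℏ/2

The lifetime τ represents the time uncertainty Δt.
The natural linewidth (minimum energy uncertainty) is:

ΔE = ℏ/(2τ)
ΔE = (1.055e-34 J·s) / (2 × 7.628e-09 s)
ΔE = 6.913e-27 J = 43.144 neV

This natural linewidth limits the precision of spectroscopic measurements.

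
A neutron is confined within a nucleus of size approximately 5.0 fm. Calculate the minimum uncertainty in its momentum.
1.055 × 10^-20 kg·m/s

Using the Heisenberg uncertainty principle:
ΔxΔp ≥ ℏ/2

With Δx ≈ L = 5.000e-15 m (the confinement size):
Δp_min = ℏ/(2Δx)
Δp_min = (1.055e-34 J·s) / (2 × 5.000e-15 m)
Δp_min = 1.055e-20 kg·m/s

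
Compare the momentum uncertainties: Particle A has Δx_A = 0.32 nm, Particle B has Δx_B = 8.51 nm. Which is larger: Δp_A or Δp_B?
Particle A has the larger minimum momentum uncertainty, by a factor of 26.59.

For each particle, the minimum momentum uncertainty is Δp_min = ℏ/(2Δx):

Particle A: Δp_A = ℏ/(2×3.200e-10 m) = 1.648e-25 kg·m/s
Particle B: Δp_B = ℏ/(2×8.510e-09 m) = 6.196e-27 kg·m/s

Ratio: Δp_A/Δp_B = 26.59

Since Δp_min ∝ 1/Δx, the particle with smaller position uncertainty (A) has larger momentum uncertainty.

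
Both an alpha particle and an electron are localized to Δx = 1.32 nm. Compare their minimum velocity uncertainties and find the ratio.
The electron has the larger minimum velocity uncertainty, by a ratio of 7294.3.

For both particles, Δp_min = ℏ/(2Δx) = 3.995e-26 kg·m/s (same for both).

The velocity uncertainty is Δv = Δp/m:
- alpha particle: Δv = 3.995e-26 / 6.645e-27 = 6.012e+00 m/s = 6.012 m/s
- electron: Δv = 3.995e-26 / 9.109e-31 = 4.385e+04 m/s = 43.851 km/s

Ratio: 4.385e+04 / 6.012e+00 = 7294.3

The lighter particle has larger velocity uncertainty because Δv ∝ 1/m.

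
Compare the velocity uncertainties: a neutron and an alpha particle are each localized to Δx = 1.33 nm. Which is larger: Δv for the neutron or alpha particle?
The neutron has the larger minimum velocity uncertainty, by a ratio of 4.0.

For both particles, Δp_min = ℏ/(2Δx) = 3.965e-26 kg·m/s (same for both).

The velocity uncertainty is Δv = Δp/m:
- neutron: Δv = 3.965e-26 / 1.675e-27 = 2.367e+01 m/s = 23.670 m/s
- alpha particle: Δv = 3.965e-26 / 6.645e-27 = 5.967e+00 m/s = 5.967 m/s

Ratio: 2.367e+01 / 5.967e+00 = 4.0

The lighter particle has larger velocity uncertainty because Δv ∝ 1/m.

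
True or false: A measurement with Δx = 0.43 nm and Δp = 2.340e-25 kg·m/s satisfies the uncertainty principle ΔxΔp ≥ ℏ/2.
Yes, it satisfies the uncertainty principle.

Calculate the product ΔxΔp:
ΔxΔp = (4.300e-10 m) × (2.340e-25 kg·m/s)
ΔxΔp = 1.006e-34 J·s

Compare to the minimum allowed value ℏ/2:
ℏ/2 = 5.273e-35 J·s

Since ΔxΔp = 1.006e-34 J·s ≥ 5.273e-35 J·s = ℏ/2,
the measurement satisfies the uncertainty principle.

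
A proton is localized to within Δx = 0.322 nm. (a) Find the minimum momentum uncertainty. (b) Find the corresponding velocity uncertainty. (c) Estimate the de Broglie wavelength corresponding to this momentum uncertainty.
(a) Δp_min = 1.638 × 10^-25 kg·m/s
(b) Δv_min = 97.902 m/s
(c) λ_dB = 4.046 nm

Step-by-step:

(a) From the uncertainty principle:
Δp_min = ℏ/(2Δx) = (1.055e-34 J·s)/(2 × 3.220e-10 m) = 1.638e-25 kg·m/s

(b) The velocity uncertainty:
Δv = Δp/m = (1.638e-25 kg·m/s)/(1.673e-27 kg) = 9.790e+01 m/s = 97.902 m/s

(c) The de Broglie wavelength for this momentum:
λ = h/p = (6.626e-34 J·s)/(1.638e-25 kg·m/s) = 4.046e-09 m = 4.046 nm

Note: The de Broglie wavelength is comparable to the localization size, as expected from wave-particle duality.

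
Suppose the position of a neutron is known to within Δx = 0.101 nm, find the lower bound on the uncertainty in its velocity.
311.694 m/s

Using the Heisenberg uncertainty principle and Δp = mΔv:
ΔxΔp ≥ ℏ/2
Δx(mΔv) ≥ ℏ/2

The minimum uncertainty in velocity is:
Δv_min = ℏ/(2mΔx)
Δv_min = (1.055e-34 J·s) / (2 × 1.675e-27 kg × 1.010e-10 m)
Δv_min = 3.117e+02 m/s = 311.694 m/s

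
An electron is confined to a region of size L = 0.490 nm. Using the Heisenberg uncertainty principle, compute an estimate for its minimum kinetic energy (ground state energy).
39.671 meV

Using the uncertainty principle to estimate ground state energy:

1. The position uncertainty is approximately the confinement size:
   Δx ≈ L = 4.900e-10 m

2. From ΔxΔp ≥ ℏ/2, the minimum momentum uncertainty is:
   Δp ≈ ℏ/(2L) = 1.076e-25 kg·m/s

3. The kinetic energy is approximately:
   KE ≈ (Δp)²/(2m) = (1.076e-25)²/(2 × 9.109e-31 kg)
   KE ≈ 6.356e-21 J = 39.671 meV

This is an order-of-magnitude estimate of the ground state energy.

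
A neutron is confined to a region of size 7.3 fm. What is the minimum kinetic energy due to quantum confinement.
97.210 keV

Using the uncertainty principle:

1. Position uncertainty: Δx ≈ 7.300e-15 m
2. Minimum momentum uncertainty: Δp = ℏ/(2Δx) = 7.223e-21 kg·m/s
3. Minimum kinetic energy:
   KE = (Δp)²/(2m) = (7.223e-21)²/(2 × 1.675e-27 kg)
   KE = 1.557e-14 J = 97.210 keV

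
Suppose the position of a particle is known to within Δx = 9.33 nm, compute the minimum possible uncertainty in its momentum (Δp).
5.652 × 10^-27 kg·m/s

Using the Heisenberg uncertainty principle:
ΔxΔp ≥ ℏ/2

The minimum uncertainty in momentum is:
Δp_min = ℏ/(2Δx)
Δp_min = (1.055e-34 J·s) / (2 × 9.330e-09 m)
Δp_min = 5.652e-27 kg·m/s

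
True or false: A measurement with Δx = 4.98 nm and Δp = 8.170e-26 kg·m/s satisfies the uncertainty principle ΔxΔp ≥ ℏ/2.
Yes, it satisfies the uncertainty principle.

Calculate the product ΔxΔp:
ΔxΔp = (4.980e-09 m) × (8.170e-26 kg·m/s)
ΔxΔp = 4.069e-34 J·s

Compare to the minimum allowed value ℏ/2:
ℏ/2 = 5.273e-35 J·s

Since ΔxΔp = 4.069e-34 J·s ≥ 5.273e-35 J·s = ℏ/2,
the measurement satisfies the uncertainty principle.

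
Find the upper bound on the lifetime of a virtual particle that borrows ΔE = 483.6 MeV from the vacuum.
6.805 × 10^-25 s

Using the energy-time uncertainty principle:
ΔEΔt ≥ ℏ/2

For a virtual particle borrowing energy ΔE, the maximum lifetime is:
Δt_max = ℏ/(2ΔE)

Converting energy:
ΔE = 483.6 MeV = 7.748e-11 J

Δt_max = (1.055e-34 J·s) / (2 × 7.748e-11 J)
Δt_max = 6.805e-25 s = 6.805 × 10^-25 s

Virtual particles with higher borrowed energy exist for shorter times.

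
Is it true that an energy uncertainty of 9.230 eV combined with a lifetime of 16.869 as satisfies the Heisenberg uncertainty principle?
No, it violates the uncertainty relation.

Calculate the product ΔEΔt:
ΔE = 9.230 eV = 1.479e-18 J
ΔEΔt = (1.479e-18 J) × (1.687e-17 s)
ΔEΔt = 2.495e-35 J·s

Compare to the minimum allowed value ℏ/2:
ℏ/2 = 5.273e-35 J·s

Since ΔEΔt = 2.495e-35 J·s < 5.273e-35 J·s = ℏ/2,
this violates the uncertainty relation.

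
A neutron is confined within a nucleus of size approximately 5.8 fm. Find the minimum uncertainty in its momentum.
9.091 × 10^-21 kg·m/s

Using the Heisenberg uncertainty principle:
ΔxΔp ≥ ℏ/2

With Δx ≈ L = 5.800e-15 m (the confinement size):
Δp_min = ℏ/(2Δx)
Δp_min = (1.055e-34 J·s) / (2 × 5.800e-15 m)
Δp_min = 9.091e-21 kg·m/s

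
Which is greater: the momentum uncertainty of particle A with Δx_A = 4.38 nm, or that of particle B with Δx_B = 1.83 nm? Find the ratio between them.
Particle B has the larger minimum momentum uncertainty, by a factor of 2.39.

For each particle, the minimum momentum uncertainty is Δp_min = ℏ/(2Δx):

Particle A: Δp_A = ℏ/(2×4.380e-09 m) = 1.204e-26 kg·m/s
Particle B: Δp_B = ℏ/(2×1.830e-09 m) = 2.881e-26 kg·m/s

Ratio: Δp_B/Δp_A = 2.39

Since Δp_min ∝ 1/Δx, the particle with smaller position uncertainty (B) has larger momentum uncertainty.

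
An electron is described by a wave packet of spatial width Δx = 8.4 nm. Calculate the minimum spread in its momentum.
6.277 × 10^-27 kg·m/s

For a wave packet, the spatial width Δx and momentum spread Δp are related by the uncertainty principle:
ΔxΔp ≥ ℏ/2

The minimum momentum spread is:
Δp_min = ℏ/(2Δx)
Δp_min = (1.055e-34 J·s) / (2 × 8.400e-09 m)
Δp_min = 6.277e-27 kg·m/s

A wave packet cannot have both a well-defined position and well-defined momentum.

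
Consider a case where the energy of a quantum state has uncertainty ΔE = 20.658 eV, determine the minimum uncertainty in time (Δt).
15.931 as

Using the energy-time uncertainty principle:
ΔEΔt ≥ ℏ/2

The minimum uncertainty in time is:
Δt_min = ℏ/(2ΔE)
Δt_min = (1.055e-34 J·s) / (2 × 3.310e-18 J)
Δt_min = 1.593e-17 s = 15.931 as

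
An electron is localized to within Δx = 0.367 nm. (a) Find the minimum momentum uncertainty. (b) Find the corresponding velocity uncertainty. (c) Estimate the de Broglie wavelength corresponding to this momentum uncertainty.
(a) Δp_min = 1.437 × 10^-25 kg·m/s
(b) Δv_min = 157.722 km/s
(c) λ_dB = 4.612 nm

Step-by-step:

(a) From the uncertainty principle:
Δp_min = ℏ/(2Δx) = (1.055e-34 J·s)/(2 × 3.670e-10 m) = 1.437e-25 kg·m/s

(b) The velocity uncertainty:
Δv = Δp/m = (1.437e-25 kg·m/s)/(9.109e-31 kg) = 1.577e+05 m/s = 157.722 km/s

(c) The de Broglie wavelength for this momentum:
λ = h/p = (6.626e-34 J·s)/(1.437e-25 kg·m/s) = 4.612e-09 m = 4.612 nm

Note: The de Broglie wavelength is comparable to the localization size, as expected from wave-particle duality.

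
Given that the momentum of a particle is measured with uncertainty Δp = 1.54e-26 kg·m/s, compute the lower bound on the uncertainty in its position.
3.424 nm

Using the Heisenberg uncertainty principle:
ΔxΔp ≥ ℏ/2

The minimum uncertainty in position is:
Δx_min = ℏ/(2Δp)
Δx_min = (1.055e-34 J·s) / (2 × 1.540e-26 kg·m/s)
Δx_min = 3.424e-09 m = 3.424 nm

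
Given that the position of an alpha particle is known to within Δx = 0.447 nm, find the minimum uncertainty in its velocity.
17.753 m/s

Using the Heisenberg uncertainty principle and Δp = mΔv:
ΔxΔp ≥ ℏ/2
Δx(mΔv) ≥ ℏ/2

The minimum uncertainty in velocity is:
Δv_min = ℏ/(2mΔx)
Δv_min = (1.055e-34 J·s) / (2 × 6.645e-27 kg × 4.470e-10 m)
Δv_min = 1.775e+01 m/s = 17.753 m/s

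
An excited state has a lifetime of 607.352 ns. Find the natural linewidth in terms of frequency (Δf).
131.024 kHz

Using the energy-time uncertainty principle and E = hf:
ΔEΔt ≥ ℏ/2
hΔf·Δt ≥ ℏ/2

The minimum frequency uncertainty is:
Δf = ℏ/(2hτ) = 1/(4πτ)
Δf = 1/(4π × 6.074e-07 s)
Δf = 1.310e+05 Hz = 131.024 kHz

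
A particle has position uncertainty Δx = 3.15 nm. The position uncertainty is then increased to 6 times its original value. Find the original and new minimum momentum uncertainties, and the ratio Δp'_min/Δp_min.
Original Δp_min = 1.674 × 10^-26 kg·m/s; new Δp'_min = 2.790 × 10^-27 kg·m/s; ratio Δp'_min/Δp_min = 1/6.

From the uncertainty principle ΔxΔp ≥ ℏ/2, the minimum momentum uncertainty is Δp_min = ℏ/(2Δx).

Original (Δx = 3.15 nm = 3.150e-09 m):
Δp_min = (1.055e-34 J·s)/(2 × 3.150e-09 m) = 1.674e-26 kg·m/s

When Δx → 6Δx:
Δp'_min = ℏ/(2 × 6Δx) = (1/6) × ℏ/(2Δx) = (1/6) × Δp_min
Δp'_min = 1/6 × 1.674e-26 kg·m/s = 2.790e-27 kg·m/s

Since Δp_min ∝ 1/Δx, when Δx is increased to 6 times its original value, Δp_min decreases to 1/6 of its original value.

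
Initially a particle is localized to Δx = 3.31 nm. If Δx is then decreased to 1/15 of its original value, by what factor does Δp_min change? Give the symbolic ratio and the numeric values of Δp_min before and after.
Original Δp_min = 1.593 × 10^-26 kg·m/s; new Δp'_min = 2.390 × 10^-25 kg·m/s; ratio Δp'_min/Δp_min = 15.

From the uncertainty principle ΔxΔp ≥ ℏ/2, the minimum momentum uncertainty is Δp_min = ℏ/(2Δx).

Original (Δx = 3.31 nm = 3.310e-09 m):
Δp_min = (1.055e-34 J·s)/(2 × 3.310e-09 m) = 1.593e-26 kg·m/s

When Δx → (1/15)Δx:
Δp'_min = ℏ/(2 × (1/15)Δx) = 15 × ℏ/(2Δx) = 15 × Δp_min
Δp'_min = 15 × 1.593e-26 kg·m/s = 2.390e-25 kg·m/s

Since Δp_min ∝ 1/Δx, when Δx is decreased to 1/15 of its original value, Δp_min increases to 15 times its original value.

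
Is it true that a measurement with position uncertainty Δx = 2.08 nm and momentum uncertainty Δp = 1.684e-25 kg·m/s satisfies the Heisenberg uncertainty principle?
Yes, it satisfies the uncertainty principle.

Calculate the product ΔxΔp:
ΔxΔp = (2.080e-09 m) × (1.684e-25 kg·m/s)
ΔxΔp = 3.503e-34 J·s

Compare to the minimum allowed value ℏ/2:
ℏ/2 = 5.273e-35 J·s

Since ΔxΔp = 3.503e-34 J·s ≥ 5.273e-35 J·s = ℏ/2,
the measurement satisfies the uncertainty principle.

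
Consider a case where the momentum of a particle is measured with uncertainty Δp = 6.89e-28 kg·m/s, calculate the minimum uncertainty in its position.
76.529 nm

Using the Heisenberg uncertainty principle:
ΔxΔp ≥ ℏ/2

The minimum uncertainty in position is:
Δx_min = ℏ/(2Δp)
Δx_min = (1.055e-34 J·s) / (2 × 6.890e-28 kg·m/s)
Δx_min = 7.653e-08 m = 76.529 nm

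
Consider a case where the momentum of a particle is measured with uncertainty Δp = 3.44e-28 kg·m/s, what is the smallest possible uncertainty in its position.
153.281 nm

Using the Heisenberg uncertainty principle:
ΔxΔp ≥ ℏ/2

The minimum uncertainty in position is:
Δx_min = ℏ/(2Δp)
Δx_min = (1.055e-34 J·s) / (2 × 3.440e-28 kg·m/s)
Δx_min = 1.533e-07 m = 153.281 nm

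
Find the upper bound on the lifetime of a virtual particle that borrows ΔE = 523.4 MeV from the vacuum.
6.288 × 10^-25 s

Using the energy-time uncertainty principle:
ΔEΔt ≥ ℏ/2

For a virtual particle borrowing energy ΔE, the maximum lifetime is:
Δt_max = ℏ/(2ΔE)

Converting energy:
ΔE = 523.4 MeV = 8.386e-11 J

Δt_max = (1.055e-34 J·s) / (2 × 8.386e-11 J)
Δt_max = 6.288e-25 s = 6.288 × 10^-25 s

Virtual particles with higher borrowed energy exist for shorter times.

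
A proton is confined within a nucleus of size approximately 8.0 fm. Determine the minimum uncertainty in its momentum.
6.591 × 10^-21 kg·m/s

Using the Heisenberg uncertainty principle:
ΔxΔp ≥ ℏ/2

With Δx ≈ L = 8.000e-15 m (the confinement size):
Δp_min = ℏ/(2Δx)
Δp_min = (1.055e-34 J·s) / (2 × 8.000e-15 m)
Δp_min = 6.591e-21 kg·m/s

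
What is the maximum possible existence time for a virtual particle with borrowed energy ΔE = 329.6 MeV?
9.985 × 10^-25 s

Using the energy-time uncertainty principle:
ΔEΔt ≥ ℏ/2

For a virtual particle borrowing energy ΔE, the maximum lifetime is:
Δt_max = ℏ/(2ΔE)

Converting energy:
ΔE = 329.6 MeV = 5.281e-11 J

Δt_max = (1.055e-34 J·s) / (2 × 5.281e-11 J)
Δt_max = 9.985e-25 s = 9.985 × 10^-25 s

Virtual particles with higher borrowed energy exist for shorter times.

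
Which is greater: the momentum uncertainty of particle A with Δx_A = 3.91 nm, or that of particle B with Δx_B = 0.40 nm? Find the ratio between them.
Particle B has the larger minimum momentum uncertainty, by a factor of 9.78.

For each particle, the minimum momentum uncertainty is Δp_min = ℏ/(2Δx):

Particle A: Δp_A = ℏ/(2×3.910e-09 m) = 1.349e-26 kg·m/s
Particle B: Δp_B = ℏ/(2×4.000e-10 m) = 1.318e-25 kg·m/s

Ratio: Δp_B/Δp_A = 9.78

Since Δp_min ∝ 1/Δx, the particle with smaller position uncertainty (B) has larger momentum uncertainty.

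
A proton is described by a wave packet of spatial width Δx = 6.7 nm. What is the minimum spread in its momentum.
7.870 × 10^-27 kg·m/s

For a wave packet, the spatial width Δx and momentum spread Δp are related by the uncertainty principle:
ΔxΔp ≥ ℏ/2

The minimum momentum spread is:
Δp_min = ℏ/(2Δx)
Δp_min = (1.055e-34 J·s) / (2 × 6.700e-09 m)
Δp_min = 7.870e-27 kg·m/s

A wave packet cannot have both a well-defined position and well-defined momentum.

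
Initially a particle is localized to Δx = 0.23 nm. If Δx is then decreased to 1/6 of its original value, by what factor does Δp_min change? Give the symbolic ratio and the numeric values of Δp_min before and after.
Original Δp_min = 2.293 × 10^-25 kg·m/s; new Δp'_min = 1.376 × 10^-24 kg·m/s; ratio Δp'_min/Δp_min = 6.

From the uncertainty principle ΔxΔp ≥ ℏ/2, the minimum momentum uncertainty is Δp_min = ℏ/(2Δx).

Original (Δx = 0.23 nm = 2.300e-10 m):
Δp_min = (1.055e-34 J·s)/(2 × 2.300e-10 m) = 2.293e-25 kg·m/s

When Δx → (1/6)Δx:
Δp'_min = ℏ/(2 × (1/6)Δx) = 6 × ℏ/(2Δx) = 6 × Δp_min
Δp'_min = 6 × 2.293e-25 kg·m/s = 1.376e-24 kg·m/s

Since Δp_min ∝ 1/Δx, when Δx is decreased to 1/6 of its original value, Δp_min increases to 6 times its original value.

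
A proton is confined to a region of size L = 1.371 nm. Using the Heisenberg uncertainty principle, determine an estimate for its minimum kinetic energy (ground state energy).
2.760 μeV

Using the uncertainty principle to estimate ground state energy:

1. The position uncertainty is approximately the confinement size:
   Δx ≈ L = 1.371e-09 m

2. From ΔxΔp ≥ ℏ/2, the minimum momentum uncertainty is:
   Δp ≈ ℏ/(2L) = 3.846e-26 kg·m/s

3. The kinetic energy is approximately:
   KE ≈ (Δp)²/(2m) = (3.846e-26)²/(2 × 1.673e-27 kg)
   KE ≈ 4.422e-25 J = 2.760 μeV

This is an order-of-magnitude estimate of the ground state energy.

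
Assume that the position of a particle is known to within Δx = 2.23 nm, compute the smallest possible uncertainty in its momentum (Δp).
2.365 × 10^-26 kg·m/s

Using the Heisenberg uncertainty principle:
ΔxΔp ≥ ℏ/2

The minimum uncertainty in momentum is:
Δp_min = ℏ/(2Δx)
Δp_min = (1.055e-34 J·s) / (2 × 2.230e-09 m)
Δp_min = 2.365e-26 kg·m/s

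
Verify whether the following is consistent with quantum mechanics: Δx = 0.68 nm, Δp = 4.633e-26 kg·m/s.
No, it violates the uncertainty principle (impossible measurement).

Calculate the product ΔxΔp:
ΔxΔp = (6.800e-10 m) × (4.633e-26 kg·m/s)
ΔxΔp = 3.150e-35 J·s

Compare to the minimum allowed value ℏ/2:
ℏ/2 = 5.273e-35 J·s

Since ΔxΔp = 3.150e-35 J·s < 5.273e-35 J·s = ℏ/2,
the measurement violates the uncertainty principle.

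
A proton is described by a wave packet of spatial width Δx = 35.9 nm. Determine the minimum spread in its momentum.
1.469 × 10^-27 kg·m/s

For a wave packet, the spatial width Δx and momentum spread Δp are related by the uncertainty principle:
ΔxΔp ≥ ℏ/2

The minimum momentum spread is:
Δp_min = ℏ/(2Δx)
Δp_min = (1.055e-34 J·s) / (2 × 3.590e-08 m)
Δp_min = 1.469e-27 kg·m/s

A wave packet cannot have both a well-defined position and well-defined momentum.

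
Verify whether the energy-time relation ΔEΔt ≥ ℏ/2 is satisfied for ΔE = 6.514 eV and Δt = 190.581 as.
Yes, it satisfies the uncertainty relation.

Calculate the product ΔEΔt:
ΔE = 6.514 eV = 1.044e-18 J
ΔEΔt = (1.044e-18 J) × (1.906e-16 s)
ΔEΔt = 1.989e-34 J·s

Compare to the minimum allowed value ℏ/2:
ℏ/2 = 5.273e-35 J·s

Since ΔEΔt = 1.989e-34 J·s ≥ 5.273e-35 J·s = ℏ/2,
this satisfies the uncertainty relation.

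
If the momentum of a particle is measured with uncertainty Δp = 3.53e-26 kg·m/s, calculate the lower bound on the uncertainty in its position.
1.494 nm

Using the Heisenberg uncertainty principle:
ΔxΔp ≥ ℏ/2

The minimum uncertainty in position is:
Δx_min = ℏ/(2Δp)
Δx_min = (1.055e-34 J·s) / (2 × 3.530e-26 kg·m/s)
Δx_min = 1.494e-09 m = 1.494 nm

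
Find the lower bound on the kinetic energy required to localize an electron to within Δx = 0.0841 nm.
1.347 eV

Localizing a particle requires giving it sufficient momentum uncertainty:

1. From uncertainty principle: Δp ≥ ℏ/(2Δx)
   Δp_min = (1.055e-34 J·s) / (2 × 8.410e-11 m)
   Δp_min = 6.270e-25 kg·m/s

2. This momentum uncertainty corresponds to kinetic energy:
   KE ≈ (Δp)²/(2m) = (6.270e-25)²/(2 × 9.109e-31 kg)
   KE = 2.158e-19 J = 1.347 eV

Tighter localization requires more energy.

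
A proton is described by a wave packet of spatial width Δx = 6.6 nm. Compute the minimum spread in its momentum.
7.989 × 10^-27 kg·m/s

For a wave packet, the spatial width Δx and momentum spread Δp are related by the uncertainty principle:
ΔxΔp ≥ ℏ/2

The minimum momentum spread is:
Δp_min = ℏ/(2Δx)
Δp_min = (1.055e-34 J·s) / (2 × 6.600e-09 m)
Δp_min = 7.989e-27 kg·m/s

A wave packet cannot have both a well-defined position and well-defined momentum.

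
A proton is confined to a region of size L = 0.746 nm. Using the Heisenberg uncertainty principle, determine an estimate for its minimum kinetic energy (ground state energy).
9.321 μeV

Using the uncertainty principle to estimate ground state energy:

1. The position uncertainty is approximately the confinement size:
   Δx ≈ L = 7.460e-10 m

2. From ΔxΔp ≥ ℏ/2, the minimum momentum uncertainty is:
   Δp ≈ ℏ/(2L) = 7.068e-26 kg·m/s

3. The kinetic energy is approximately:
   KE ≈ (Δp)²/(2m) = (7.068e-26)²/(2 × 1.673e-27 kg)
   KE ≈ 1.493e-24 J = 9.321 μeV

This is an order-of-magnitude estimate of the ground state energy.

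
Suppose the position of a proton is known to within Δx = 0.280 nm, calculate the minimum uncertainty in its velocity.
112.588 m/s

Using the Heisenberg uncertainty principle and Δp = mΔv:
ΔxΔp ≥ ℏ/2
Δx(mΔv) ≥ ℏ/2

The minimum uncertainty in velocity is:
Δv_min = ℏ/(2mΔx)
Δv_min = (1.055e-34 J·s) / (2 × 1.673e-27 kg × 2.800e-10 m)
Δv_min = 1.126e+02 m/s = 112.588 m/s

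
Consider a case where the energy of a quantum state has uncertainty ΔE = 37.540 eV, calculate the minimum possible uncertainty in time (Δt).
8.767 as

Using the energy-time uncertainty principle:
ΔEΔt ≥ ℏ/2

The minimum uncertainty in time is:
Δt_min = ℏ/(2ΔE)
Δt_min = (1.055e-34 J·s) / (2 × 6.015e-18 J)
Δt_min = 8.767e-18 s = 8.767 as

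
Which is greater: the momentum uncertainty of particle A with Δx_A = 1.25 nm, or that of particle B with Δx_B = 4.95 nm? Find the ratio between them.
Particle A has the larger minimum momentum uncertainty, by a factor of 3.96.

For each particle, the minimum momentum uncertainty is Δp_min = ℏ/(2Δx):

Particle A: Δp_A = ℏ/(2×1.250e-09 m) = 4.218e-26 kg·m/s
Particle B: Δp_B = ℏ/(2×4.950e-09 m) = 1.065e-26 kg·m/s

Ratio: Δp_A/Δp_B = 3.96

Since Δp_min ∝ 1/Δx, the particle with smaller position uncertainty (A) has larger momentum uncertainty.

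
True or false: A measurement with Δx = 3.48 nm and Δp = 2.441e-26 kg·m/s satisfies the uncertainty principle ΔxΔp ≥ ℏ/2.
Yes, it satisfies the uncertainty principle.

Calculate the product ΔxΔp:
ΔxΔp = (3.480e-09 m) × (2.441e-26 kg·m/s)
ΔxΔp = 8.495e-35 J·s

Compare to the minimum allowed value ℏ/2:
ℏ/2 = 5.273e-35 J·s

Since ΔxΔp = 8.495e-35 J·s ≥ 5.273e-35 J·s = ℏ/2,
the measurement satisfies the uncertainty principle.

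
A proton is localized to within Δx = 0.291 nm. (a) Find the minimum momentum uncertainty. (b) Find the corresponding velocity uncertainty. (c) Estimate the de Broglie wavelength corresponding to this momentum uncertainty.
(a) Δp_min = 1.812 × 10^-25 kg·m/s
(b) Δv_min = 108.332 m/s
(c) λ_dB = 3.657 nm

Step-by-step:

(a) From the uncertainty principle:
Δp_min = ℏ/(2Δx) = (1.055e-34 J·s)/(2 × 2.910e-10 m) = 1.812e-25 kg·m/s

(b) The velocity uncertainty:
Δv = Δp/m = (1.812e-25 kg·m/s)/(1.673e-27 kg) = 1.083e+02 m/s = 108.332 m/s

(c) The de Broglie wavelength for this momentum:
λ = h/p = (6.626e-34 J·s)/(1.812e-25 kg·m/s) = 3.657e-09 m = 3.657 nm

Note: The de Broglie wavelength is comparable to the localization size, as expected from wave-particle duality.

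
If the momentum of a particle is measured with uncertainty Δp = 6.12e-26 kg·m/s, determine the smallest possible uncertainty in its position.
861.578 pm

Using the Heisenberg uncertainty principle:
ΔxΔp ≥ ℏ/2

The minimum uncertainty in position is:
Δx_min = ℏ/(2Δp)
Δx_min = (1.055e-34 J·s) / (2 × 6.120e-26 kg·m/s)
Δx_min = 8.616e-10 m = 861.578 pm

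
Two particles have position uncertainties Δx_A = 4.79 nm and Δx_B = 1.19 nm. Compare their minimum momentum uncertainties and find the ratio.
Particle B has the larger minimum momentum uncertainty, by a factor of 4.03.

For each particle, the minimum momentum uncertainty is Δp_min = ℏ/(2Δx):

Particle A: Δp_A = ℏ/(2×4.790e-09 m) = 1.101e-26 kg·m/s
Particle B: Δp_B = ℏ/(2×1.190e-09 m) = 4.431e-26 kg·m/s

Ratio: Δp_B/Δp_A = 4.03

Since Δp_min ∝ 1/Δx, the particle with smaller position uncertainty (B) has larger momentum uncertainty.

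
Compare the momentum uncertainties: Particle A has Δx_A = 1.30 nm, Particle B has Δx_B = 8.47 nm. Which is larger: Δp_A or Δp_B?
Particle A has the larger minimum momentum uncertainty, by a factor of 6.52.

For each particle, the minimum momentum uncertainty is Δp_min = ℏ/(2Δx):

Particle A: Δp_A = ℏ/(2×1.300e-09 m) = 4.056e-26 kg·m/s
Particle B: Δp_B = ℏ/(2×8.470e-09 m) = 6.225e-27 kg·m/s

Ratio: Δp_A/Δp_B = 6.52

Since Δp_min ∝ 1/Δx, the particle with smaller position uncertainty (A) has larger momentum uncertainty.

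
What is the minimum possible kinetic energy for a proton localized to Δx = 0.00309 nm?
543.297 meV

Localizing a particle requires giving it sufficient momentum uncertainty:

1. From uncertainty principle: Δp ≥ ℏ/(2Δx)
   Δp_min = (1.055e-34 J·s) / (2 × 3.090e-12 m)
   Δp_min = 1.706e-23 kg·m/s

2. This momentum uncertainty corresponds to kinetic energy:
   KE ≈ (Δp)²/(2m) = (1.706e-23)²/(2 × 1.673e-27 kg)
   KE = 8.705e-20 J = 543.297 meV

Tighter localization requires more energy.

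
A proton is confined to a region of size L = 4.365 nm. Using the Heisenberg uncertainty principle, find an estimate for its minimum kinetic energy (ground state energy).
272.261 neV

Using the uncertainty principle to estimate ground state energy:

1. The position uncertainty is approximately the confinement size:
   Δx ≈ L = 4.365e-09 m

2. From ΔxΔp ≥ ℏ/2, the minimum momentum uncertainty is:
   Δp ≈ ℏ/(2L) = 1.208e-26 kg·m/s

3. The kinetic energy is approximately:
   KE ≈ (Δp)²/(2m) = (1.208e-26)²/(2 × 1.673e-27 kg)
   KE ≈ 4.362e-26 J = 272.261 neV

This is an order-of-magnitude estimate of the ground state energy.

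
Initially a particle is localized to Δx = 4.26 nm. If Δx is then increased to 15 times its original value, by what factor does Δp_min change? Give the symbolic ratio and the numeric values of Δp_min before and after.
Original Δp_min = 1.238 × 10^-26 kg·m/s; new Δp'_min = 8.252 × 10^-28 kg·m/s; ratio Δp'_min/Δp_min = 1/15.

From the uncertainty principle ΔxΔp ≥ ℏ/2, the minimum momentum uncertainty is Δp_min = ℏ/(2Δx).

Original (Δx = 4.26 nm = 4.260e-09 m):
Δp_min = (1.055e-34 J·s)/(2 × 4.260e-09 m) = 1.238e-26 kg·m/s

When Δx → 15Δx:
Δp'_min = ℏ/(2 × 15Δx) = (1/15) × ℏ/(2Δx) = (1/15) × Δp_min
Δp'_min = 1/15 × 1.238e-26 kg·m/s = 8.252e-28 kg·m/s

Since Δp_min ∝ 1/Δx, when Δx is increased to 15 times its original value, Δp_min decreases to 1/15 of its original value.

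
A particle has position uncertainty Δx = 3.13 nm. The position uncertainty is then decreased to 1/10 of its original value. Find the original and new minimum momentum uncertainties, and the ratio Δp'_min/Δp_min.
Original Δp_min = 1.685 × 10^-26 kg·m/s; new Δp'_min = 1.685 × 10^-25 kg·m/s; ratio Δp'_min/Δp_min = 10.

From the uncertainty principle ΔxΔp ≥ ℏ/2, the minimum momentum uncertainty is Δp_min = ℏ/(2Δx).

Original (Δx = 3.13 nm = 3.130e-09 m):
Δp_min = (1.055e-34 J·s)/(2 × 3.130e-09 m) = 1.685e-26 kg·m/s

When Δx → (1/10)Δx:
Δp'_min = ℏ/(2 × (1/10)Δx) = 10 × ℏ/(2Δx) = 10 × Δp_min
Δp'_min = 10 × 1.685e-26 kg·m/s = 1.685e-25 kg·m/s

Since Δp_min ∝ 1/Δx, when Δx is decreased to 1/10 of its original value, Δp_min increases to 10 times its original value.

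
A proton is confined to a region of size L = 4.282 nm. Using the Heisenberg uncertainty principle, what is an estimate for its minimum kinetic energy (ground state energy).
282.918 neV

Using the uncertainty principle to estimate ground state energy:

1. The position uncertainty is approximately the confinement size:
   Δx ≈ L = 4.282e-09 m

2. From ΔxΔp ≥ ℏ/2, the minimum momentum uncertainty is:
   Δp ≈ ℏ/(2L) = 1.231e-26 kg·m/s

3. The kinetic energy is approximately:
   KE ≈ (Δp)²/(2m) = (1.231e-26)²/(2 × 1.673e-27 kg)
   KE ≈ 4.533e-26 J = 282.918 neV

This is an order-of-magnitude estimate of the ground state energy.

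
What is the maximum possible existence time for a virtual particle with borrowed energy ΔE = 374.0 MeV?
8.800 × 10^-25 s

Using the energy-time uncertainty principle:
ΔEΔt ≥ ℏ/2

For a virtual particle borrowing energy ΔE, the maximum lifetime is:
Δt_max = ℏ/(2ΔE)

Converting energy:
ΔE = 374.0 MeV = 5.992e-11 J

Δt_max = (1.055e-34 J·s) / (2 × 5.992e-11 J)
Δt_max = 8.800e-25 s = 8.800 × 10^-25 s

Virtual particles with higher borrowed energy exist for shorter times.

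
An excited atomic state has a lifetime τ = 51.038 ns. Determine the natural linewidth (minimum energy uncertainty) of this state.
6.448 neV

Using the energy-time uncertainty principle:
ΔEΔt ≥ ℏ/2

The lifetime τ represents the time uncertainty Δt.
The natural linewidth (minimum energy uncertainty) is:

ΔE = ℏ/(2τ)
ΔE = (1.055e-34 J·s) / (2 × 5.104e-08 s)
ΔE = 1.033e-27 J = 6.448 neV

This natural linewidth limits the precision of spectroscopic measurements.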